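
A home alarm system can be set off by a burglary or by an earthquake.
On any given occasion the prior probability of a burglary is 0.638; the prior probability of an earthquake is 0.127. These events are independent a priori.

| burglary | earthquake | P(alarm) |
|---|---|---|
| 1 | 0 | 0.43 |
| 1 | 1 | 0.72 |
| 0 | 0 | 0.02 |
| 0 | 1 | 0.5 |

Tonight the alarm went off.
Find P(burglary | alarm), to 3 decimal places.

P(alarm) = 0.02×0.362×0.873 + 0.5×0.362×0.127 + 0.43×0.638×0.873 + 0.72×0.638×0.127 = 0.006321 + 0.022987 + 0.239499 + 0.058339 = 0.327146
Of this, 0.297838 comes from 0.239499 + 0.058339 (the burglary=true cases).
So P(burglary | alarm) = 0.297838/0.327146 ≈ 0.910.

P(burglary | alarm) ≈ 0.910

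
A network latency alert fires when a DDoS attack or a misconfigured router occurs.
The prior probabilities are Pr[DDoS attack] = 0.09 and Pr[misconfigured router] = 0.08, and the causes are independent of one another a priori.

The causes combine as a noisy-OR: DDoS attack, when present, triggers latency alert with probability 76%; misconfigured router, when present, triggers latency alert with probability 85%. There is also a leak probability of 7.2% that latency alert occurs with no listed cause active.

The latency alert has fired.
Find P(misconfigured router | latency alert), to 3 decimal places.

Under noisy-OR, P(latency alert | causes) = 1 − (1−0.072)·∏(1−qᵢ) over the active causes.
P(latency alert) = 0.072*0.91*0.92 + 0.8608*0.91*0.08 + 0.77728*0.09*0.92 + 0.966592*0.09*0.08 = 0.060278 + 0.062666 + 0.064359 + 0.006959 = 0.194262
The misconfigured router-present share is 0.062666 + 0.006959 = 0.069625.
Hence the posterior is 0.069625/0.194262 ≈ 0.358.

P(misconfigured router | latency alert) ≈ 0.358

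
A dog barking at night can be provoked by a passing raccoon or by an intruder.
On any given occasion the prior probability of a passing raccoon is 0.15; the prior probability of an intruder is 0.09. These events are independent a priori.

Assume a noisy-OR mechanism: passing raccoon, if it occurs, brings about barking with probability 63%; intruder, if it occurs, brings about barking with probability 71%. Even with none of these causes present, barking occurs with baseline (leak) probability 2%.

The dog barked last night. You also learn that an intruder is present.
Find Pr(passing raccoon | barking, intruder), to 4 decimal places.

Pr(passing raccoon | barking, intruder) ≈ 0.1807

Under noisy-OR, P(barking | causes) = 1 − (1−0.02)·∏(1−qᵢ) over the active causes.
P(barking | intruder) = 0.7158*0.85 + 0.894846*0.15 = 0.608430 + 0.134227 = 0.742657
The passing raccoon-present share is 0.894846*0.15 = 0.134227.
So P(passing raccoon | barking, intruder) = 0.134227/0.742657 ≈ 0.1807.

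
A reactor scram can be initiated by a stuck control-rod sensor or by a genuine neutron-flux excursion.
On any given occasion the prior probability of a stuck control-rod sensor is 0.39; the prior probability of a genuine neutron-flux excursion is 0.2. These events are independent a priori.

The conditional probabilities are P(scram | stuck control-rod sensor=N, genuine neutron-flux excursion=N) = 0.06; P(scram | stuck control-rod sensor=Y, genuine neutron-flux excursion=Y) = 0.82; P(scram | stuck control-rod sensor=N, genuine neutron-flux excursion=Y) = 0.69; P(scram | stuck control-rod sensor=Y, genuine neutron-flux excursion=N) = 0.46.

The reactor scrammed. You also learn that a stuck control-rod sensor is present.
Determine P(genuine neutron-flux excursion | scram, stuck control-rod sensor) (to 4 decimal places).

P(genuine neutron-flux excursion | scram, stuck control-rod sensor) ≈ 0.3083

For the numerator, keep only genuine neutron-flux excursion=true terms: 0.82*0.2 = 0.164000
The normalizing constant is 0.46*0.8 + 0.82*0.2 = 0.532000
P(genuine neutron-flux excursion | scram, stuck control-rod sensor) = 0.164000/0.532000 ≈ 0.3083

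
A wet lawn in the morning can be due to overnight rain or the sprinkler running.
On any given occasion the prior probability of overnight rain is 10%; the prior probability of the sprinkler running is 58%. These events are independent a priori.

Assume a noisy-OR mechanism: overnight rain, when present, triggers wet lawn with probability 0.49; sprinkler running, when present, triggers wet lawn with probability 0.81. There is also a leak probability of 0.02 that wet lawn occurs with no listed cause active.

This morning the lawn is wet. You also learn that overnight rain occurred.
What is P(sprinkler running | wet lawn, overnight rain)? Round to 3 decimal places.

P(sprinkler running | wet lawn, overnight rain) ≈ 0.714

Under noisy-OR, P(wet lawn | causes) = 1 − (1−0.02)·∏(1−qᵢ) over the active causes.
Numerator (weight on configurations with sprinkler running): 0.905038×0.58 = 0.524922
The normalizing constant is 0.5002×0.42 + 0.905038×0.58 = 0.735006
P(sprinkler running | wet lawn, overnight rain) = 0.524922/0.735006 ≈ 0.714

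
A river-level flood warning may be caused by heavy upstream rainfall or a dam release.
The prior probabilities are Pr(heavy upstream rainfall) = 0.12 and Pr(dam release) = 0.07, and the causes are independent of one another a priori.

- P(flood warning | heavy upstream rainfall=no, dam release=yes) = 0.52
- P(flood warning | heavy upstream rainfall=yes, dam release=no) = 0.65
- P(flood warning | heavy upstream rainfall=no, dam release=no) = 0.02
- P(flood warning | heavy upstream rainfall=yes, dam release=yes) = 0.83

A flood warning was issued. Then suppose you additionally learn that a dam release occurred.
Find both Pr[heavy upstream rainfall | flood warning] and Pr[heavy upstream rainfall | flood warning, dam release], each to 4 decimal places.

Sum P(flood warning|·) weighted by the priors over the 4 (heavy upstream rainfall, dam release) configurations:
  P(flood warning) = 0.02×0.88×0.93 + 0.52×0.88×0.07 + 0.65×0.12×0.93 + 0.83×0.12×0.07
        = 0.016368 + 0.032032 + 0.072540 + 0.006972 = 0.127912
The terms with heavy upstream rainfall present sum to 0.079512, so
  P(heavy upstream rainfall | flood warning) = 0.079512 / 0.127912 ≈ 0.6216

Now also conditioning on dam release=true:
Numerator (weight on configurations with heavy upstream rainfall): 0.83·0.12 = 0.099600
Denominator P(flood warning | dam release): 0.52·0.88 + 0.83·0.12 = 0.557200
Posterior = 0.099600 / 0.557200 ≈ 0.1788
— dam release explains away the evidence for heavy upstream rainfall.

Pr[heavy upstream rainfall | flood warning] ≈ 0.6216; Pr[heavy upstream rainfall | flood warning, dam release] ≈ 0.1788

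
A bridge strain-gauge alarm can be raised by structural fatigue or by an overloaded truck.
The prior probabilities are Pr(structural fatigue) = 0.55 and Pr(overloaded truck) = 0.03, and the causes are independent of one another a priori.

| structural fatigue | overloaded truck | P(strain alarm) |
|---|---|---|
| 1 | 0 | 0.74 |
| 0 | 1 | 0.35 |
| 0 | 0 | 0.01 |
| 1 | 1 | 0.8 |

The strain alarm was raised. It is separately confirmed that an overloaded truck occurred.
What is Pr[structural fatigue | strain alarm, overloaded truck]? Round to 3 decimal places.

Pr[structural fatigue | strain alarm, overloaded truck] ≈ 0.736

Sum P(strain alarm|·) weighted by the priors over both values of structural fatigue:
  P(strain alarm | overloaded truck) = 0.35×0.45 + 0.8×0.55
        = 0.157500 + 0.440000 = 0.597500
Keeping only the structural fatigue-present terms gives 0.440000, so
  P(structural fatigue | strain alarm, overloaded truck) = 0.440000 / 0.597500 ≈ 0.736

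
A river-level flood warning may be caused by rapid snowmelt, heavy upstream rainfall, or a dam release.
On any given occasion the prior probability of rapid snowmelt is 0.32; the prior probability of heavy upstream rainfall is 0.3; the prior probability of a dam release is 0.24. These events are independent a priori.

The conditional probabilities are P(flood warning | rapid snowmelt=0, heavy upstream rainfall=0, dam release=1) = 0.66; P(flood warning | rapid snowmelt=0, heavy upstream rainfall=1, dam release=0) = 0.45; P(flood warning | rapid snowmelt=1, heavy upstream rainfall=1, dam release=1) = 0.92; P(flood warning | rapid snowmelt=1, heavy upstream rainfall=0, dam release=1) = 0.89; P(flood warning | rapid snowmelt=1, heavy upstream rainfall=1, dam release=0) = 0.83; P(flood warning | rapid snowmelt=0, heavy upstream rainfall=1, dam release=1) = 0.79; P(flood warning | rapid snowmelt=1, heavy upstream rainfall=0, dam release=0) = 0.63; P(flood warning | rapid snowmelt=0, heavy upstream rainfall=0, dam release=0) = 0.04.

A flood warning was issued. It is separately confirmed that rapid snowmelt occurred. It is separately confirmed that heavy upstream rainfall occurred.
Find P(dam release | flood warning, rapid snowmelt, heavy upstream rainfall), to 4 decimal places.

For the numerator, keep only dam release=true terms: 0.92×0.24 = 0.220800
Denominator P(flood warning | rapid snowmelt, heavy upstream rainfall): 0.83×0.76 + 0.92×0.24 = 0.851600
Posterior = 0.220800 / 0.851600 ≈ 0.2593

P(dam release | flood warning, rapid snowmelt, heavy upstream rainfall) ≈ 0.2593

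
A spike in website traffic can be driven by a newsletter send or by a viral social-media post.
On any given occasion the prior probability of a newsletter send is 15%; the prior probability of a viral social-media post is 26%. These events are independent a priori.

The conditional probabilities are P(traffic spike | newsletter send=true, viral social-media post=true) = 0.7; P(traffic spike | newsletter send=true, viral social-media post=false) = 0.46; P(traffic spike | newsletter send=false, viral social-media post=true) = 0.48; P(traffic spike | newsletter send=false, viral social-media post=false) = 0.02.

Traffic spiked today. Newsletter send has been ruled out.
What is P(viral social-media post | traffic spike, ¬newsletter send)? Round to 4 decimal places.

P(viral social-media post | traffic spike, ¬newsletter send) ≈ 0.8940

By total probability over both values of viral social-media post:
  P(traffic spike | ¬newsletter send) = 0.02×0.74 + 0.48×0.26
        = 0.014800 + 0.124800 = 0.139600
The terms with viral social-media post present sum to 0.124800, so
  P(viral social-media post | traffic spike, ¬newsletter send) = 0.124800 / 0.139600 ≈ 0.8940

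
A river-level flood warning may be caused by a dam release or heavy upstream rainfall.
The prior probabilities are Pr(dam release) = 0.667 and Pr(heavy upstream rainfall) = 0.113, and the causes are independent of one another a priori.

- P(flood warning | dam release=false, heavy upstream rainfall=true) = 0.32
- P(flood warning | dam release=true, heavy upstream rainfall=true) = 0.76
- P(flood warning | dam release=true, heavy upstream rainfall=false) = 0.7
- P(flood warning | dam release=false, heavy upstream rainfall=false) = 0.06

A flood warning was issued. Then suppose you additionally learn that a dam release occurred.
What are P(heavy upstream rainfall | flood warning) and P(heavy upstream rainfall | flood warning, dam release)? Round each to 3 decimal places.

P(heavy upstream rainfall | flood warning) ≈ 0.138; P(heavy upstream rainfall | flood warning, dam release) ≈ 0.122

Numerator (weight on configurations with heavy upstream rainfall): 0.012041 + 0.057282 = 0.069323
Normalizer over all consistent configurations: 0.06·0.333·0.887 + 0.32·0.333·0.113 + 0.7·0.667·0.887 + 0.76·0.667·0.113 = 0.501185
P(heavy upstream rainfall | flood warning) = 0.069323/0.501185 ≈ 0.138

Now also conditioning on dam release=true:
By total probability over both values of heavy upstream rainfall:
  P(flood warning | dam release) = 0.7×0.887 + 0.76×0.113
        = 0.620900 + 0.085880 = 0.706780
Keeping only the heavy upstream rainfall-present terms gives 0.085880, so
  P(heavy upstream rainfall | flood warning, dam release) = 0.085880 / 0.706780 ≈ 0.122
Conditioning on dam release lowers the posterior on heavy upstream rainfall: the classic explaining-away effect in a common-effect structure.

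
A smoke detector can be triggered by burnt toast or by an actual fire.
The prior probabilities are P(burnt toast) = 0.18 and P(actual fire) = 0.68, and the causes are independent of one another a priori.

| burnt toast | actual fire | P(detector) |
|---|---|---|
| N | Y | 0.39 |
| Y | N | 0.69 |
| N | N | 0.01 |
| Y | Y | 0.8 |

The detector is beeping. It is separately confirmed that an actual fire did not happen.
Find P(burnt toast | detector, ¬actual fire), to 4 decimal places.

P(detector | ¬actual fire) = 0.01·0.82 + 0.69·0.18 = 0.008200 + 0.124200 = 0.132400
The burnt toast-present share is 0.69·0.18 = 0.124200.
P(burnt toast | detector, ¬actual fire) = 0.124200 / 0.132400 ≈ 0.9381

P(burnt toast | detector, ¬actual fire) ≈ 0.9381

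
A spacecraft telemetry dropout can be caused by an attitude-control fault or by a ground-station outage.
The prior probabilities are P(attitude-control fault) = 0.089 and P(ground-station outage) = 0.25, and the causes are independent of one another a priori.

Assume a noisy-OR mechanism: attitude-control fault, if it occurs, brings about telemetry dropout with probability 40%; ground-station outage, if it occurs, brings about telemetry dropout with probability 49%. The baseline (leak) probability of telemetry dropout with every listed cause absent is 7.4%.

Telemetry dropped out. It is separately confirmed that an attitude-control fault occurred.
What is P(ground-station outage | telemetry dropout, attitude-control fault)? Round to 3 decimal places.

Under noisy-OR, P(telemetry dropout | causes) = 1 − (1−0.074)·∏(1−qᵢ) over the active causes.
P(telemetry dropout | attitude-control fault) = 0.4444·0.75 + 0.716644·0.25 = 0.333300 + 0.179161 = 0.512461
Restricting to configurations with ground-station outage present: 0.716644·0.25 = 0.179161.
Hence the posterior is 0.179161/0.512461 ≈ 0.350.

P(ground-station outage | telemetry dropout, attitude-control fault) ≈ 0.350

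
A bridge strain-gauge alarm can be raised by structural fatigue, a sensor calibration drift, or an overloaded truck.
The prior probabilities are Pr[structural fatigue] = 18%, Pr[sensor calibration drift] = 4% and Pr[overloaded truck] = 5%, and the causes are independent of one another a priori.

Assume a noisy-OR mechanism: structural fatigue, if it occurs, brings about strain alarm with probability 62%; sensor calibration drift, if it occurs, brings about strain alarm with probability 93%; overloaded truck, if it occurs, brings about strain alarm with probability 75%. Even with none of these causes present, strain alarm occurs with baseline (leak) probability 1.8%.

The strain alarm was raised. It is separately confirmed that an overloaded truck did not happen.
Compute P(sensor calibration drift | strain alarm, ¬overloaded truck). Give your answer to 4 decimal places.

Under noisy-OR, P(strain alarm | causes) = 1 − (1−0.018)·∏(1−qᵢ) over the active causes.
Sum P(strain alarm|·) weighted by the priors over the 4 (structural fatigue, sensor calibration drift) configurations:
  P(strain alarm | ¬overloaded truck) = 0.018×0.82×0.96 + 0.93126×0.82×0.04 + 0.62684×0.18×0.96 + 0.973879×0.18×0.04
        = 0.014170 + 0.030545 + 0.108318 + 0.007012 = 0.160045
Keeping only the sensor calibration drift-present terms gives 0.037557, so
  P(sensor calibration drift | strain alarm, ¬overloaded truck) = 0.037557 / 0.160045 ≈ 0.2347

P(sensor calibration drift | strain alarm, ¬overloaded truck) ≈ 0.2347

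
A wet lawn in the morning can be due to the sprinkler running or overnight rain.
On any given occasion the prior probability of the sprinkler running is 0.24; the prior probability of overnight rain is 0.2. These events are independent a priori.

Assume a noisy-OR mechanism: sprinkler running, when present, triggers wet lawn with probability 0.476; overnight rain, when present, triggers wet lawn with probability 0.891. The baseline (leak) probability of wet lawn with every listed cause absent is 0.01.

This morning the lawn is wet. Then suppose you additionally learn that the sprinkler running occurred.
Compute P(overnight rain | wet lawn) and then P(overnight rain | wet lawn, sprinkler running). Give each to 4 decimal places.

P(overnight rain | wet lawn) ≈ 0.6475; P(overnight rain | wet lawn, sprinkler running) ≈ 0.3289

Under noisy-OR, P(wet lawn | causes) = 1 − (1−0.01)·∏(1−qᵢ) over the active causes.
For the numerator, keep only overnight rain=true terms: 0.135598 + 0.045286 = 0.180884
The normalizing constant is 0.01·0.76·0.8 + 0.89209·0.76·0.2 + 0.48124·0.24·0.8 + 0.943455·0.24·0.2 = 0.279362
Posterior = 0.180884 / 0.279362 ≈ 0.6475

Now also conditioning on sprinkler running=true:
Weight on overnight rain=true, given the evidence: 0.943455×0.2 = 0.188691
Normalizer over all consistent configurations: 0.48124×0.8 + 0.943455×0.2 = 0.573683
P(overnight rain | wet lawn, sprinkler running) = 0.188691/0.573683 ≈ 0.3289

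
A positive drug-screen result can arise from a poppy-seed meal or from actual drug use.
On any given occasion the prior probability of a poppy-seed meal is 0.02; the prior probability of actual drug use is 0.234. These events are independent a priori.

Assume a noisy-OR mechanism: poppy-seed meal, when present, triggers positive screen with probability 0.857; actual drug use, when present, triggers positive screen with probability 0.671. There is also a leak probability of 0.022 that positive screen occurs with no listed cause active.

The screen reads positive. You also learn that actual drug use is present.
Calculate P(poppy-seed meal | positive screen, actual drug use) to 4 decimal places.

P(poppy-seed meal | positive screen, actual drug use) ≈ 0.0279

Under noisy-OR, P(positive screen | causes) = 1 − (1−0.022)·∏(1−qᵢ) over the active causes.
Sum P(positive screen|·) weighted by the priors over both values of poppy-seed meal:
  P(positive screen | actual drug use) = 0.678238×0.98 + 0.953988×0.02
        = 0.664673 + 0.019080 = 0.683753
Keeping only the poppy-seed meal-present terms gives 0.019080, so
  P(poppy-seed meal | positive screen, actual drug use) = 0.019080 / 0.683753 ≈ 0.0279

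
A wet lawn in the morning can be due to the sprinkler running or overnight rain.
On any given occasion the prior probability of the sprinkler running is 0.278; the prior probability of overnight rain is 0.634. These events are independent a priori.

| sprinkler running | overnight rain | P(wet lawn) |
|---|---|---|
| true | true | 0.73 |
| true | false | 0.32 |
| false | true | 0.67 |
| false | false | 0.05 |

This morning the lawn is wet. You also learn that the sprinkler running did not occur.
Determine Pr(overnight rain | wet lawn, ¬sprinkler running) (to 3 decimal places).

For the numerator, keep only overnight rain=true terms: 0.67·0.634 = 0.424780
The normalizing constant is 0.05·0.366 + 0.67·0.634 = 0.443080
P(overnight rain | wet lawn, ¬sprinkler running) = 0.424780/0.443080 ≈ 0.959

Pr(overnight rain | wet lawn, ¬sprinkler running) ≈ 0.959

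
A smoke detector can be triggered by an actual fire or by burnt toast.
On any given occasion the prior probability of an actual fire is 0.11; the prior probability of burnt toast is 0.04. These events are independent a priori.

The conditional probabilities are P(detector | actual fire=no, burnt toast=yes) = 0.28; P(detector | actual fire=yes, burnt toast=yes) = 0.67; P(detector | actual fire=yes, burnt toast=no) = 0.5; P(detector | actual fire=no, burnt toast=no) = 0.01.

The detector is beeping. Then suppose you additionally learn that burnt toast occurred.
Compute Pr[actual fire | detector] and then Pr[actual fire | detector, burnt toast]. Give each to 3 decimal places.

Pr[actual fire | detector] ≈ 0.751; Pr[actual fire | detector, burnt toast] ≈ 0.228

Weight on actual fire=true, given the evidence: 0.052800 + 0.002948 = 0.055748
Denominator P(detector): 0.01*0.89*0.96 + 0.28*0.89*0.04 + 0.5*0.11*0.96 + 0.67*0.11*0.04 = 0.074260
P(actual fire | detector) = 0.055748/0.074260 ≈ 0.751

Now also conditioning on burnt toast=true:
P(detector | burnt toast) = 0.28*0.89 + 0.67*0.11 = 0.249200 + 0.073700 = 0.322900
Of this, 0.073700 comes from 0.67*0.11 (the actual fire=true cases).
Hence the posterior is 0.073700/0.322900 ≈ 0.228.
This is intercausal reasoning (explaining away): once burnt toast accounts for the detector, actual fire becomes less likely.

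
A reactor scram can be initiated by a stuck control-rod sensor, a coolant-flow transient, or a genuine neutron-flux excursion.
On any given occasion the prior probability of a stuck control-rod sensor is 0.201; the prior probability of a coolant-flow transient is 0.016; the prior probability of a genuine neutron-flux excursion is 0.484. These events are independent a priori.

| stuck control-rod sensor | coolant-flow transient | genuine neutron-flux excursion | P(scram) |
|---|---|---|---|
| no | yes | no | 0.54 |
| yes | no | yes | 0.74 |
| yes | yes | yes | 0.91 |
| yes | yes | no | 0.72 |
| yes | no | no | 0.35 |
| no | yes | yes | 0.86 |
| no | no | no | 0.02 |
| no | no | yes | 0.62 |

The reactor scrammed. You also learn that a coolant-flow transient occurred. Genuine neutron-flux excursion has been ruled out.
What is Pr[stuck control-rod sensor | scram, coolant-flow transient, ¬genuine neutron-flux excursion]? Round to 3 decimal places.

Enumerate both values of stuck control-rod sensor and weight by the priors:
  P(scram | coolant-flow transient, ¬genuine neutron-flux excursion) = 0.54×0.799 + 0.72×0.201
        = 0.431460 + 0.144720 = 0.576180
Keeping only the stuck control-rod sensor-present terms gives 0.144720, so
  P(stuck control-rod sensor | scram, coolant-flow transient, ¬genuine neutron-flux excursion) = 0.144720 / 0.576180 ≈ 0.251

Pr[stuck control-rod sensor | scram, coolant-flow transient, ¬genuine neutron-flux excursion] ≈ 0.251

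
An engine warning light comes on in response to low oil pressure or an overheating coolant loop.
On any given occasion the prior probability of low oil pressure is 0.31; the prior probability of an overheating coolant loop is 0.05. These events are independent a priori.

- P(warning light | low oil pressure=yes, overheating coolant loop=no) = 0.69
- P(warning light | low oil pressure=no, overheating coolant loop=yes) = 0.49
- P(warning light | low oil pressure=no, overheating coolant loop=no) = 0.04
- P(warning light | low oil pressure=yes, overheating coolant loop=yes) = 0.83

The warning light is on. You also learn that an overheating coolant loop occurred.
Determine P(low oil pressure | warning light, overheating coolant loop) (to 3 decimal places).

P(low oil pressure | warning light, overheating coolant loop) ≈ 0.432

For the numerator, keep only low oil pressure=true terms: 0.83*0.31 = 0.257300
Denominator P(warning light | overheating coolant loop): 0.49*0.69 + 0.83*0.31 = 0.595400
P(low oil pressure | warning light, overheating coolant loop) = 0.257300/0.595400 ≈ 0.432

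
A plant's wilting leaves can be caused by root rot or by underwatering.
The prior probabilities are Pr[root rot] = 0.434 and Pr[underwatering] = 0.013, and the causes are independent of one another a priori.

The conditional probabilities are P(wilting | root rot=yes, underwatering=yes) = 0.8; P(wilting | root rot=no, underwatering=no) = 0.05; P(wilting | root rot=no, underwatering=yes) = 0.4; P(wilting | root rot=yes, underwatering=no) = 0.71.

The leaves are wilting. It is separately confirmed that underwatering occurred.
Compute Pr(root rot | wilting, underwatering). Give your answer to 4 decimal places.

Pr(root rot | wilting, underwatering) ≈ 0.6053

For the numerator, keep only root rot=true terms: 0.8×0.434 = 0.347200
The normalizing constant is 0.4×0.566 + 0.8×0.434 = 0.573600
P(root rot | wilting, underwatering) = 0.347200/0.573600 ≈ 0.6053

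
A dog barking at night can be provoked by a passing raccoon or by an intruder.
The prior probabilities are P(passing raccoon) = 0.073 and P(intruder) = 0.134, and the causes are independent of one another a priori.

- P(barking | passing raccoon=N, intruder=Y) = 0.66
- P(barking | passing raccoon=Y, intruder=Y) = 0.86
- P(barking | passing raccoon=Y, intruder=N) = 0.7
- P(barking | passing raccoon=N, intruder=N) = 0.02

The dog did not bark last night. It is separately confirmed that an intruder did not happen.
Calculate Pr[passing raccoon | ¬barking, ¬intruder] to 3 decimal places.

Sum P(¬barking|·) weighted by the priors over both values of passing raccoon:
  P(¬barking | ¬intruder) = 0.98·0.927 + 0.3·0.073
        = 0.908460 + 0.021900 = 0.930360
Configurations with passing raccoon contribute 0.021900, so
  P(passing raccoon | ¬barking, ¬intruder) = 0.021900 / 0.930360 ≈ 0.024

Pr[passing raccoon | ¬barking, ¬intruder] ≈ 0.024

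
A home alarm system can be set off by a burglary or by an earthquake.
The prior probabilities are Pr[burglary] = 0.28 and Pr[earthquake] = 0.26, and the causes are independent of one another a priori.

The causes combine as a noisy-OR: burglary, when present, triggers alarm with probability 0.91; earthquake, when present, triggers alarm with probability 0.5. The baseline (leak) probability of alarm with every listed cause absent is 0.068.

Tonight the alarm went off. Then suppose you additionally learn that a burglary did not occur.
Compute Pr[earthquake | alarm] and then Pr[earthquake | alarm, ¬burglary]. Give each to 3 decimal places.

Under noisy-OR, P(alarm | causes) = 1 − (1−0.068)·∏(1−qᵢ) over the active causes.
For the numerator, keep only earthquake=true terms: 0.099965 + 0.069747 = 0.169712
Normalizer over all consistent configurations: 0.068·0.72·0.74 + 0.534·0.72·0.26 + 0.91612·0.28·0.74 + 0.95806·0.28·0.26 = 0.395762
P(earthquake | alarm) = 0.169712/0.395762 ≈ 0.429

Now also conditioning on burglary≠true:
P(alarm | ¬burglary) = 0.068·0.74 + 0.534·0.26 = 0.050320 + 0.138840 = 0.189160
Restricting to configurations with earthquake present: 0.534·0.26 = 0.138840.
So P(earthquake | alarm, ¬burglary) = 0.138840/0.189160 ≈ 0.734.
Ruling out burglary raises the posterior on earthquake — the flip side of explaining away.

Pr[earthquake | alarm] ≈ 0.429; Pr[earthquake | alarm, ¬burglary] ≈ 0.734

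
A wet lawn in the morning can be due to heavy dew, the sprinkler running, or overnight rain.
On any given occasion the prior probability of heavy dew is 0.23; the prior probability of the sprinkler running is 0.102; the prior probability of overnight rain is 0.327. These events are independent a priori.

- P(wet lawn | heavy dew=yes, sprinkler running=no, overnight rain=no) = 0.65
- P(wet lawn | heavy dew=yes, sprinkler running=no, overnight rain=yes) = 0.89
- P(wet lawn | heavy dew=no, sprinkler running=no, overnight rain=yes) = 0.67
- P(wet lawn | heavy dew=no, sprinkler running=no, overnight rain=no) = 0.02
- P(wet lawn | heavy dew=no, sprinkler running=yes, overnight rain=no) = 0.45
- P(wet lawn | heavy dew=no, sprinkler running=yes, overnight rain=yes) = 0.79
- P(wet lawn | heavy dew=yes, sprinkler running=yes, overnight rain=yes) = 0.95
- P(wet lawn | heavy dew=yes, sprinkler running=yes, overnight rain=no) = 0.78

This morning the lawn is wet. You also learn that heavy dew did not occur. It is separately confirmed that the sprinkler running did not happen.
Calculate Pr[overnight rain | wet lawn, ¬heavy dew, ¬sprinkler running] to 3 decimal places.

Pr[overnight rain | wet lawn, ¬heavy dew, ¬sprinkler running] ≈ 0.942

Enumerate both values of overnight rain and weight by the priors:
  P(wet lawn | ¬heavy dew, ¬sprinkler running) = 0.02×0.673 + 0.67×0.327
        = 0.013460 + 0.219090 = 0.232550
Configurations with overnight rain contribute 0.219090, so
  P(overnight rain | wet lawn, ¬heavy dew, ¬sprinkler running) = 0.219090 / 0.232550 ≈ 0.942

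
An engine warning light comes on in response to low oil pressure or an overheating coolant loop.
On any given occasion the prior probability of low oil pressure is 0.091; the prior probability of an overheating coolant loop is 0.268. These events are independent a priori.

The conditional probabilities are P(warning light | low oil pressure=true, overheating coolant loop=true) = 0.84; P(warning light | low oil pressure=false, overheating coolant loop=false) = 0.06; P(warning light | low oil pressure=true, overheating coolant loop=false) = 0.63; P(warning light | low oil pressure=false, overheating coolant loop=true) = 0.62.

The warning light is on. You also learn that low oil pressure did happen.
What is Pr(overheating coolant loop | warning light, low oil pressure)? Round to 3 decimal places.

Sum P(warning light|·) weighted by the priors over both values of overheating coolant loop:
  P(warning light | low oil pressure) = 0.63·0.732 + 0.84·0.268
        = 0.461160 + 0.225120 = 0.686280
Keeping only the overheating coolant loop-present terms gives 0.225120, so
  P(overheating coolant loop | warning light, low oil pressure) = 0.225120 / 0.686280 ≈ 0.328

Pr(overheating coolant loop | warning light, low oil pressure) ≈ 0.328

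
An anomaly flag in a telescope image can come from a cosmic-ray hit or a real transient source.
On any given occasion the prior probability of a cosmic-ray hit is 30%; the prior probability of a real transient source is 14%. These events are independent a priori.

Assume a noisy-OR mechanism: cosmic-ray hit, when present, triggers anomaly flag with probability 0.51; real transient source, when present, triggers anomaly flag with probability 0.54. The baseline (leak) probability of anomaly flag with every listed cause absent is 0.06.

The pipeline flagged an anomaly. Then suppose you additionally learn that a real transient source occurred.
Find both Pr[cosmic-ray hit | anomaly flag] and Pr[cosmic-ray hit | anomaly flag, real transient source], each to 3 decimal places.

Pr[cosmic-ray hit | anomaly flag] ≈ 0.652; Pr[cosmic-ray hit | anomaly flag, real transient source] ≈ 0.373

Under noisy-OR, P(anomaly flag | causes) = 1 − (1−0.06)·∏(1−qᵢ) over the active causes.
P(anomaly flag) = 0.06×0.7×0.86 + 0.5676×0.7×0.14 + 0.5394×0.3×0.86 + 0.788124×0.3×0.14 = 0.036120 + 0.055625 + 0.139165 + 0.033101 = 0.264011
Restricting to configurations with cosmic-ray hit present: 0.139165 + 0.033101 = 0.172266.
P(cosmic-ray hit | anomaly flag) = 0.172266 / 0.264011 ≈ 0.652

Now also conditioning on real transient source=true:
Numerator (weight on configurations with cosmic-ray hit): 0.788124*0.3 = 0.236437
The normalizing constant is 0.5676*0.7 + 0.788124*0.3 = 0.633757
Posterior = 0.236437 / 0.633757 ≈ 0.373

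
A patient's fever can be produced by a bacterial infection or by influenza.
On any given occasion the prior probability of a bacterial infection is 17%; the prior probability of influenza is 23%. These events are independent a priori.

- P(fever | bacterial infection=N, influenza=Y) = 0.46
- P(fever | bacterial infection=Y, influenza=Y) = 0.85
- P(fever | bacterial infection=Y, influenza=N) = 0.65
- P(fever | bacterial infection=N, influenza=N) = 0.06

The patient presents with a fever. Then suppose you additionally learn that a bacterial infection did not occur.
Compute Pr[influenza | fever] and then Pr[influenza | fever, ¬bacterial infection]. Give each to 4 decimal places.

Pr[influenza | fever] ≈ 0.4951; Pr[influenza | fever, ¬bacterial infection] ≈ 0.6961

P(fever) = 0.06*0.83*0.77 + 0.46*0.83*0.23 + 0.65*0.17*0.77 + 0.85*0.17*0.23 = 0.038346 + 0.087814 + 0.085085 + 0.033235 = 0.244480
The influenza-present share is 0.087814 + 0.033235 = 0.121049.
So P(influenza | fever) = 0.121049/0.244480 ≈ 0.4951.

With the extra evidence:
By total probability over both values of influenza:
  P(fever | ¬bacterial infection) = 0.06*0.77 + 0.46*0.23
        = 0.046200 + 0.105800 = 0.152000
Configurations with influenza contribute 0.105800, so
  P(influenza | fever, ¬bacterial infection) = 0.105800 / 0.152000 ≈ 0.6961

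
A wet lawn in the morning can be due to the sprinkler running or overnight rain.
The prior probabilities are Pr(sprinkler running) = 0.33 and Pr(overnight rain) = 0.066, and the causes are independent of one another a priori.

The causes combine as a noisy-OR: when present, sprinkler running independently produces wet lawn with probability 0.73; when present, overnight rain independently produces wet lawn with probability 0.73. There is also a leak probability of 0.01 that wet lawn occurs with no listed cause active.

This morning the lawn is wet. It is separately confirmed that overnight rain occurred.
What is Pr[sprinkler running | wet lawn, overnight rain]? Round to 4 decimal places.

Under noisy-OR, P(wet lawn | causes) = 1 − (1−0.01)·∏(1−qᵢ) over the active causes.
For the numerator, keep only sprinkler running=true terms: 0.927829×0.33 = 0.306184
Normalizer over all consistent configurations: 0.7327×0.67 + 0.927829×0.33 = 0.797093
P(sprinkler running | wet lawn, overnight rain) = 0.306184/0.797093 ≈ 0.3841

Pr[sprinkler running | wet lawn, overnight rain] ≈ 0.3841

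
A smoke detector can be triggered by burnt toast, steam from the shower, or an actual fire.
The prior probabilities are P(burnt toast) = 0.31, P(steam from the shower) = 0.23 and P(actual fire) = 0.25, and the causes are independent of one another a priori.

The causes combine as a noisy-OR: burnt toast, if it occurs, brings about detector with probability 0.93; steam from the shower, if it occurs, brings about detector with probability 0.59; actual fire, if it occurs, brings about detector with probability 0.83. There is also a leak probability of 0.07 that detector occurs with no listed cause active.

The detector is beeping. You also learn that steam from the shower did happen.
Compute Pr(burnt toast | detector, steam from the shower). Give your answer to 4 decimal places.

Under noisy-OR, P(detector | causes) = 1 − (1−0.07)·∏(1−qᵢ) over the active causes.
P(detector | steam from the shower) = 0.6187*0.69*0.75 + 0.935179*0.69*0.25 + 0.973309*0.31*0.75 + 0.995463*0.31*0.25 = 0.320177 + 0.161318 + 0.226294 + 0.077148 = 0.784937
Restricting to configurations with burnt toast present: 0.226294 + 0.077148 = 0.303442.
P(burnt toast | detector, steam from the shower) = 0.303442 / 0.784937 ≈ 0.3866

Pr(burnt toast | detector, steam from the shower) ≈ 0.3866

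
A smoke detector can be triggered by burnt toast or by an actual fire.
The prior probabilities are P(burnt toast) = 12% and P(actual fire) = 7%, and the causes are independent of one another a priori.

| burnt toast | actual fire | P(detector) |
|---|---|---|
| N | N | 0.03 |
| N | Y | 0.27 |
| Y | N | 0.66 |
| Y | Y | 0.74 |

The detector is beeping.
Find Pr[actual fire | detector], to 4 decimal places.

Pr[actual fire | detector] ≈ 0.1887

For the numerator, keep only actual fire=true terms: 0.016632 + 0.006216 = 0.022848
The normalizing constant is 0.03·0.88·0.93 + 0.27·0.88·0.07 + 0.66·0.12·0.93 + 0.74·0.12·0.07 = 0.121056
Posterior = 0.022848 / 0.121056 ≈ 0.1887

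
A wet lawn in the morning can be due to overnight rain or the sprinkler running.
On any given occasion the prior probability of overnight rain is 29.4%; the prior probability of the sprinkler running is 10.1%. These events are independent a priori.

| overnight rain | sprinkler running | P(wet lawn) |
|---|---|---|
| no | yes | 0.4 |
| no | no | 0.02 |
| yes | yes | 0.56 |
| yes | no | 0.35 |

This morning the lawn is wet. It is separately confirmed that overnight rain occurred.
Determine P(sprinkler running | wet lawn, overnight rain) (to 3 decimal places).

P(sprinkler running | wet lawn, overnight rain) ≈ 0.152

For the numerator, keep only sprinkler running=true terms: 0.56*0.101 = 0.056560
The normalizing constant is 0.35*0.899 + 0.56*0.101 = 0.371210
P(sprinkler running | wet lawn, overnight rain) = 0.056560/0.371210 ≈ 0.152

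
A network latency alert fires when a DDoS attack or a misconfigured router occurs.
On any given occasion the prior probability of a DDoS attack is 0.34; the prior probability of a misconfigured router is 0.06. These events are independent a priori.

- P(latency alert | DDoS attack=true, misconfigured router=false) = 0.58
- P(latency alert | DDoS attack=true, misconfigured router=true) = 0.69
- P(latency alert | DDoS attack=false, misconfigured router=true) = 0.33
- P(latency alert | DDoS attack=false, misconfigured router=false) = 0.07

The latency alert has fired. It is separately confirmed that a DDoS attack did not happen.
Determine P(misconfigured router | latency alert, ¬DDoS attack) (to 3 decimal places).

P(misconfigured router | latency alert, ¬DDoS attack) ≈ 0.231

P(latency alert | ¬DDoS attack) = 0.07*0.94 + 0.33*0.06 = 0.065800 + 0.019800 = 0.085600
The misconfigured router-present share is 0.33*0.06 = 0.019800.
Hence the posterior is 0.019800/0.085600 ≈ 0.231.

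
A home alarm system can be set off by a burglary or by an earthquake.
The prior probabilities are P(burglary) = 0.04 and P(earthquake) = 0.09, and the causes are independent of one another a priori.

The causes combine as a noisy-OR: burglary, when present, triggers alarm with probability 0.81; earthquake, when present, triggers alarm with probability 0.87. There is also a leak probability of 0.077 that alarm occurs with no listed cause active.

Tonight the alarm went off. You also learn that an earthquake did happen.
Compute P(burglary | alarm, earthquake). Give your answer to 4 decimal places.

P(burglary | alarm, earthquake) ≈ 0.0442

Under noisy-OR, P(alarm | causes) = 1 − (1−0.077)·∏(1−qᵢ) over the active causes.
For the numerator, keep only burglary=true terms: 0.977202·0.04 = 0.039088
Normalizer over all consistent configurations: 0.88001·0.96 + 0.977202·0.04 = 0.883898
P(burglary | alarm, earthquake) = 0.039088/0.883898 ≈ 0.0442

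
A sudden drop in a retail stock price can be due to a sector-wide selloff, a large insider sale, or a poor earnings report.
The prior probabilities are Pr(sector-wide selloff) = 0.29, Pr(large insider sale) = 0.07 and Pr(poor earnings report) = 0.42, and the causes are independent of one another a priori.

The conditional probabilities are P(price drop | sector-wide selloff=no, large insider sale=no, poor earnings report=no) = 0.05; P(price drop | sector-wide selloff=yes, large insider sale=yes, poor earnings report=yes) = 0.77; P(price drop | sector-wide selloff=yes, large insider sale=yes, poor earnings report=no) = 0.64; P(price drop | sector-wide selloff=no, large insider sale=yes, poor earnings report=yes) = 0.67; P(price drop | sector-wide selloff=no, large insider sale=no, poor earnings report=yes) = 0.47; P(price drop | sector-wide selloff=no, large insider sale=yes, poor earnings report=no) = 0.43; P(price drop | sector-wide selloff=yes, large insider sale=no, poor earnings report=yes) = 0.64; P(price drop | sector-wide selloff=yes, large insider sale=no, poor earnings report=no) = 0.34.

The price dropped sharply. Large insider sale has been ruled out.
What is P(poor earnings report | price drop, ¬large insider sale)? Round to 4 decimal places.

Enumerate the 4 (sector-wide selloff, poor earnings report) configurations and weight by the priors:
  P(price drop | ¬large insider sale) = 0.05*0.71*0.58 + 0.47*0.71*0.42 + 0.34*0.29*0.58 + 0.64*0.29*0.42
        = 0.020590 + 0.140154 + 0.057188 + 0.077952 = 0.295884
Configurations with poor earnings report contribute 0.218106, so
  P(poor earnings report | price drop, ¬large insider sale) = 0.218106 / 0.295884 ≈ 0.7371

P(poor earnings report | price drop, ¬large insider sale) ≈ 0.7371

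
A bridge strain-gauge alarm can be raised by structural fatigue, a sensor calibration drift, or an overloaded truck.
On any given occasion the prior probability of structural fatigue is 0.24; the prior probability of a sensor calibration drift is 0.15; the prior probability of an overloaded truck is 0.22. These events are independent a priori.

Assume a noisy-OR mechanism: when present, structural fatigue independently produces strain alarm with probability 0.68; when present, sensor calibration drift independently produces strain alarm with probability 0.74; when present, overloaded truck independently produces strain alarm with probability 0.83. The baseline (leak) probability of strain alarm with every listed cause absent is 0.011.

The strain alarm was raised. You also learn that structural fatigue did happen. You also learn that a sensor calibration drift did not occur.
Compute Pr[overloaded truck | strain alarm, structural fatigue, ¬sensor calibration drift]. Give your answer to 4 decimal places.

Under noisy-OR, P(strain alarm | causes) = 1 − (1−0.011)·∏(1−qᵢ) over the active causes.
Sum P(strain alarm|·) weighted by the priors over both values of overloaded truck:
  P(strain alarm | structural fatigue, ¬sensor calibration drift) = 0.68352·0.78 + 0.946198·0.22
        = 0.533146 + 0.208164 = 0.741310
Configurations with overloaded truck contribute 0.208164, so
  P(overloaded truck | strain alarm, structural fatigue, ¬sensor calibration drift) = 0.208164 / 0.741310 ≈ 0.2808

Pr[overloaded truck | strain alarm, structural fatigue, ¬sensor calibration drift] ≈ 0.2808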